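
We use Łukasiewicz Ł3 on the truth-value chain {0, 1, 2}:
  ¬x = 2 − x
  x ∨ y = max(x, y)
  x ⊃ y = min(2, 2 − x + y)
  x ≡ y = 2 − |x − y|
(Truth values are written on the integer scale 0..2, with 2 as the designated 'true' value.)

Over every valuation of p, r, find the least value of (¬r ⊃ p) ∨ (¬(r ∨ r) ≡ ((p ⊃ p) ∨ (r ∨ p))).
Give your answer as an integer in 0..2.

1

Take p = 0, r = 1:
¬r = ¬1 = 1
¬r ⊃ p = 1 ⊃ 0 = 1
r ∨ r = 1 ∨ 1 = 1
¬(r ∨ r) = ¬1 = 1
p ⊃ p = 0 ⊃ 0 = 2
r ∨ p = 1 ∨ 0 = 1
(p ⊃ p) ∨ (r ∨ p) = 2 ∨ 1 = 2
¬(r ∨ r) ≡ ((p ⊃ p) ∨ (r ∨ p)) = 1 ≡ 2 = 1
(¬r ⊃ p) ∨ (¬(r ∨ r) ≡ ((p ⊃ p) ∨ (r ∨ p))) = 1 ∨ 1 = 1
No assignment yields a value below 1, so this is the minimum.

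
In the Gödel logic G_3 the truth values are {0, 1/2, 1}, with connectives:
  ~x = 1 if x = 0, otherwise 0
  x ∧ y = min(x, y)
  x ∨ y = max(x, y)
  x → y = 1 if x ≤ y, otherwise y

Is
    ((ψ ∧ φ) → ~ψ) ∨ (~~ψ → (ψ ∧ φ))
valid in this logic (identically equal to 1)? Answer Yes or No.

Counterexample: take φ = 1/2, ψ = 1/2.
ψ ∧ φ = 1/2 ∧ 1/2 = 1/2
~ψ = ~1/2 = 0
(ψ ∧ φ) → ~ψ = 1/2 → 0 = 0
~ψ = ~1/2 = 0
~~ψ = ~0 = 1
ψ ∧ φ = 1/2 ∧ 1/2 = 1/2
~~ψ → (ψ ∧ φ) = 1 → 1/2 = 1/2
((ψ ∧ φ) → ~ψ) ∨ (~~ψ → (ψ ∧ φ)) = 0 ∨ 1/2 = 1/2
This gives 1/2 ≠ 1.

No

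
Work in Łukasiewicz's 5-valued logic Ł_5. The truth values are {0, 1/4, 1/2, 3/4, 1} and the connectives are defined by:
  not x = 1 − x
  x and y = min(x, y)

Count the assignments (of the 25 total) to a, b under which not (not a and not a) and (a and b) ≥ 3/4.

value 1: 1 assignment (counts)
value 3/4: 3 assignments (counts)
value 1/2: 5 assignments
value 1/4: 7 assignments
value 0: 9 assignments
So 4 of the 25 assignments meet the threshold.

4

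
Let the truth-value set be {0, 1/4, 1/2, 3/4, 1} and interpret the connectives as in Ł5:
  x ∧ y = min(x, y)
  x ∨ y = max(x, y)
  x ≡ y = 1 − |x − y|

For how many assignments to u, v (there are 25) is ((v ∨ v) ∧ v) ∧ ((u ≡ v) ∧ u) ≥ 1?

value 1: 1 assignment (counts)
value 3/4: 3 assignments
value 1/2: 5 assignments
value 1/4: 7 assignments
value 0: 9 assignments
So 1 of the 25 assignments meets the threshold.

1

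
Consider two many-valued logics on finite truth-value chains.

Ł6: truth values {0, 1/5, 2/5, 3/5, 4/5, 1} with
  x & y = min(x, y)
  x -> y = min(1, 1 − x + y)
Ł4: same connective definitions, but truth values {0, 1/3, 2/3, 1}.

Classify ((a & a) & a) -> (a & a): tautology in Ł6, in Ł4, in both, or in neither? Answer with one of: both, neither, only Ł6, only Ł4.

In Ł6: every assignment gives 1 — tautology.
In Ł4: every assignment gives 1 — tautology.

both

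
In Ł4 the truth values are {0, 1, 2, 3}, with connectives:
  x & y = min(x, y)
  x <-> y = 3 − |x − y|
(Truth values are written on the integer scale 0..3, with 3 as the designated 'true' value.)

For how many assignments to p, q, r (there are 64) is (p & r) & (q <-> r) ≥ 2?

value 3: 1 assignment (counts)
value 2: 9 assignments (counts)
value 1: 23 assignments
value 0: 31 assignments
So 10 of the 64 assignments meet the threshold.

10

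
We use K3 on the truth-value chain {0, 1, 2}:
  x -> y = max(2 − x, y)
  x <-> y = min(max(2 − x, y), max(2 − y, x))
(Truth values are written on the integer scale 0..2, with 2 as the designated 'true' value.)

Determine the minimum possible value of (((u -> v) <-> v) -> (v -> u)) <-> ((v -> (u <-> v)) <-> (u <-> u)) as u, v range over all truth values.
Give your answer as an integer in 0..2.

1

Take u = 0, v = 1:
u -> v = 0 -> 1 = 2
(u -> v) <-> v = 2 <-> 1 = 1
v -> u = 1 -> 0 = 1
((u -> v) <-> v) -> (v -> u) = 1 -> 1 = 1
u <-> v = 0 <-> 1 = 1
v -> (u <-> v) = 1 -> 1 = 1
u <-> u = 0 <-> 0 = 2
(v -> (u <-> v)) <-> (u <-> u) = 1 <-> 2 = 1
(((u -> v) <-> v) -> (v -> u)) <-> ((v -> (u <-> v)) <-> (u <-> u)) = 1 <-> 1 = 1
No assignment yields a value below 1, so this is the minimum.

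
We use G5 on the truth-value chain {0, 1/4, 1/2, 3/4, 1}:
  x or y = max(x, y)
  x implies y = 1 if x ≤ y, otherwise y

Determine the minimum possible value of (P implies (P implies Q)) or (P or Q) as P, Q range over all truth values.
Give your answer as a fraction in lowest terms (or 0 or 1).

Take P = 1/4, Q = 0:
P implies Q = 1/4 implies 0 = 0
P implies (P implies Q) = 1/4 implies 0 = 0
P or Q = 1/4 or 0 = 1/4
(P implies (P implies Q)) or (P or Q) = 0 or 1/4 = 1/4
No assignment yields a value below 1/4, so this is the minimum.

1/4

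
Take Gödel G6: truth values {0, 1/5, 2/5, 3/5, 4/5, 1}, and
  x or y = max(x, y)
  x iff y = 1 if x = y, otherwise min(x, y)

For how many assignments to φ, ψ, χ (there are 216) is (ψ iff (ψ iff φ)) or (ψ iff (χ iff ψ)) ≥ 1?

136

value 1: 136 assignments (counts)
value 4/5: 18 assignments
value 3/5: 21 assignments
value 2/5: 20 assignments
value 1/5: 15 assignments
value 0: 6 assignments
So 136 of the 216 assignments meet the threshold.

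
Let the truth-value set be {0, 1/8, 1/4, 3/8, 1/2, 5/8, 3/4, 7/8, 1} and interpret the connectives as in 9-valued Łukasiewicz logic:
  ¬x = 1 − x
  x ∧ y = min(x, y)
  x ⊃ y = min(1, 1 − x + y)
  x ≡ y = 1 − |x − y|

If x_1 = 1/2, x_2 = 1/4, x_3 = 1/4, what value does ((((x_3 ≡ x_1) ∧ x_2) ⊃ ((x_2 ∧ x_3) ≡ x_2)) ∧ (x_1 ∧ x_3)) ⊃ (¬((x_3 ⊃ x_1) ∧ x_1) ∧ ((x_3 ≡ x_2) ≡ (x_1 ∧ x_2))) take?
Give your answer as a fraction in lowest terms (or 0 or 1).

x_3 ≡ x_1 = 1/4 ≡ 1/2 = 3/4
(x_3 ≡ x_1) ∧ x_2 = 3/4 ∧ 1/4 = 1/4
x_2 ∧ x_3 = 1/4 ∧ 1/4 = 1/4
(x_2 ∧ x_3) ≡ x_2 = 1/4 ≡ 1/4 = 1
((x_3 ≡ x_1) ∧ x_2) ⊃ ((x_2 ∧ x_3) ≡ x_2) = 1/4 ⊃ 1 = 1
x_1 ∧ x_3 = 1/2 ∧ 1/4 = 1/4
(((x_3 ≡ x_1) ∧ x_2) ⊃ ((x_2 ∧ x_3) ≡ x_2)) ∧ (x_1 ∧ x_3) = 1 ∧ 1/4 = 1/4
x_3 ⊃ x_1 = 1/4 ⊃ 1/2 = 1
(x_3 ⊃ x_1) ∧ x_1 = 1 ∧ 1/2 = 1/2
¬((x_3 ⊃ x_1) ∧ x_1) = ¬1/2 = 1/2
x_3 ≡ x_2 = 1/4 ≡ 1/4 = 1
x_1 ∧ x_2 = 1/2 ∧ 1/4 = 1/4
(x_3 ≡ x_2) ≡ (x_1 ∧ x_2) = 1 ≡ 1/4 = 1/4
¬((x_3 ⊃ x_1) ∧ x_1) ∧ ((x_3 ≡ x_2) ≡ (x_1 ∧ x_2)) = 1/2 ∧ 1/4 = 1/4
((((x_3 ≡ x_1) ∧ x_2) ⊃ ((x_2 ∧ x_3) ≡ x_2)) ∧ (x_1 ∧ x_3)) ⊃ (¬((x_3 ⊃ x_1) ∧ x_1) ∧ ((x_3 ≡ x_2) ≡ (x_1 ∧ x_2))) = 1/4 ⊃ 1/4 = 1

1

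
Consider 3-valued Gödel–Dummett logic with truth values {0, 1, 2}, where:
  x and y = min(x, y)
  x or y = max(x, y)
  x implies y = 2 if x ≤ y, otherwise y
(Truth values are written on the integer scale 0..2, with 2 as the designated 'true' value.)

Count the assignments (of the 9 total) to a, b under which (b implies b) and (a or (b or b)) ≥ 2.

5

a = 0, b = 0 ↦ 0  <
a = 0, b = 1 ↦ 1  <
a = 0, b = 2 ↦ 2  ≥
a = 1, b = 0 ↦ 1  <
a = 1, b = 1 ↦ 1  <
a = 1, b = 2 ↦ 2  ≥
a = 2, b = 0 ↦ 2  ≥
a = 2, b = 1 ↦ 2  ≥
a = 2, b = 2 ↦ 2  ≥
So 5 of the 9 assignments meet the threshold.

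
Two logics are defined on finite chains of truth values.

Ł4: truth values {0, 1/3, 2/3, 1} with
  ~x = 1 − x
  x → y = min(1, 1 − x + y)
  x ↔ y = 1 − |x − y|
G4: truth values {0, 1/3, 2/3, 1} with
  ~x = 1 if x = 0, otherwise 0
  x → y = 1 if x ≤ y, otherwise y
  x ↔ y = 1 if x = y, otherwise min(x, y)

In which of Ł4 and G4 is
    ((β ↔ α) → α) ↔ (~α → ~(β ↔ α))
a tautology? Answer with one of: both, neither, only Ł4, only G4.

only Ł4

In Ł4: every assignment gives 1 — tautology.
In G4: at α = 1/3, β = 1/3 the value is 1/3 — not a tautology.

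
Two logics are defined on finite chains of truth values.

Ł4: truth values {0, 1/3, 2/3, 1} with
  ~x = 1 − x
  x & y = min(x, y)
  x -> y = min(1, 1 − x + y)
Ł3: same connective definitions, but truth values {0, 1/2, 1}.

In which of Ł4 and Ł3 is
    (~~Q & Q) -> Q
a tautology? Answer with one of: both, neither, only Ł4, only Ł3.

In Ł4: every assignment gives 1 — tautology.
In Ł3: every assignment gives 1 — tautology.

both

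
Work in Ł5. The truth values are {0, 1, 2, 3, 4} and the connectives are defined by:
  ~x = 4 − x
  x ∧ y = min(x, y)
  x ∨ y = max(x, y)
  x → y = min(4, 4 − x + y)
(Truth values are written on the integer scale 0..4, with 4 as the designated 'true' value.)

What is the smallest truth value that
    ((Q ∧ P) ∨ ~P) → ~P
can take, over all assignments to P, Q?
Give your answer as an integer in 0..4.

Take P = 4, Q = 4:
Q ∧ P = 4 ∧ 4 = 4
~P = ~4 = 0
(Q ∧ P) ∨ ~P = 4 ∨ 0 = 4
~P = ~4 = 0
((Q ∧ P) ∨ ~P) → ~P = 4 → 0 = 0
No assignment yields a value below 0, so this is the minimum.

0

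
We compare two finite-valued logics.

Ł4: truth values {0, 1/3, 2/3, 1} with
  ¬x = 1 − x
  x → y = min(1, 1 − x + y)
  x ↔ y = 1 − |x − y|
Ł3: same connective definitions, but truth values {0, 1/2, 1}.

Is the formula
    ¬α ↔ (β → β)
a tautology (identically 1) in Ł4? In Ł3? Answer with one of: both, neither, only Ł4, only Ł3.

In Ł4: at α = 1/3, β = 0 the value is 2/3 — not a tautology.
In Ł3: at α = 1/2, β = 0 the value is 1/2 — not a tautology.

neither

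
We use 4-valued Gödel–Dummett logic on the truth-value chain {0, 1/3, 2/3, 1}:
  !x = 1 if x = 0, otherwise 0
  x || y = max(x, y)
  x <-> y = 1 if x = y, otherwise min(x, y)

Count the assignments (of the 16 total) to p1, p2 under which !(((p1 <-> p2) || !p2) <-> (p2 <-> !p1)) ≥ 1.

p1 = 0, p2 = 0 ↦ 1  ≥
p1 = 0, p2 = 1/3 ↦ 1  ≥
p1 = 0, p2 = 2/3 ↦ 1  ≥
p1 = 0, p2 = 1 ↦ 1  ≥
p1 = 1/3, p2 = 0 ↦ 0  <
p1 = 1/3, p2 = 1/3 ↦ 1  ≥
p1 = 1/3, p2 = 2/3 ↦ 1  ≥
p1 = 1/3, p2 = 1 ↦ 1  ≥
p1 = 2/3, p2 = 0 ↦ 0  <
p1 = 2/3, p2 = 1/3 ↦ 1  ≥
p1 = 2/3, p2 = 2/3 ↦ 1  ≥
p1 = 2/3, p2 = 1 ↦ 1  ≥
p1 = 1, p2 = 0 ↦ 0  <
p1 = 1, p2 = 1/3 ↦ 1  ≥
p1 = 1, p2 = 2/3 ↦ 1  ≥
p1 = 1, p2 = 1 ↦ 1  ≥
So 13 of the 16 assignments meet the threshold.

13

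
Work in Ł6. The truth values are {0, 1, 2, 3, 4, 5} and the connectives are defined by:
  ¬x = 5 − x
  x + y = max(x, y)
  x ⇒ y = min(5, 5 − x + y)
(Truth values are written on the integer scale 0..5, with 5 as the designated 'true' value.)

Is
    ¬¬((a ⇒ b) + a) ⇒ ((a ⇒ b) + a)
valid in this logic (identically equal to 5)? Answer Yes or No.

At a = 3, b = 4, for instance:
a ⇒ b = 3 ⇒ 4 = 5
(a ⇒ b) + a = 5 + 3 = 5
¬((a ⇒ b) + a) = ¬5 = 0
¬¬((a ⇒ b) + a) = ¬0 = 5
¬¬((a ⇒ b) + a) ⇒ ((a ⇒ b) + a) = 5 ⇒ 5 = 5
and checking the remaining 35 assignments likewise gives ≥ 5 in every case.

Yes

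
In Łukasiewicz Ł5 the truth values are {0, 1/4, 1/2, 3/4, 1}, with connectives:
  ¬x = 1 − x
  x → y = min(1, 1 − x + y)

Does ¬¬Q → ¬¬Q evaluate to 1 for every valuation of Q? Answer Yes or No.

Q = 0 ↦ 1
Q = 1/4 ↦ 1
Q = 1/2 ↦ 1
Q = 3/4 ↦ 1
Q = 1 ↦ 1
Every assignment gives a value ≥ 1.

Yes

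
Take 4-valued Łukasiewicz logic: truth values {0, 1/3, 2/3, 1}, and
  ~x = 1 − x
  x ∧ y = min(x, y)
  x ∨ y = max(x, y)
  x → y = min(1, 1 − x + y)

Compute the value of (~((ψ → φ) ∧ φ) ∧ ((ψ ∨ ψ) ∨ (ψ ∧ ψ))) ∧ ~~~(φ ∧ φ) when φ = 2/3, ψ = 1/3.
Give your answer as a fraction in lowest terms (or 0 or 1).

ψ → φ = 1/3 → 2/3 = 1
(ψ → φ) ∧ φ = 1 ∧ 2/3 = 2/3
~((ψ → φ) ∧ φ) = ~2/3 = 1/3
ψ ∨ ψ = 1/3 ∨ 1/3 = 1/3
ψ ∧ ψ = 1/3 ∧ 1/3 = 1/3
(ψ ∨ ψ) ∨ (ψ ∧ ψ) = 1/3 ∨ 1/3 = 1/3
~((ψ → φ) ∧ φ) ∧ ((ψ ∨ ψ) ∨ (ψ ∧ ψ)) = 1/3 ∧ 1/3 = 1/3
φ ∧ φ = 2/3 ∧ 2/3 = 2/3
~(φ ∧ φ) = ~2/3 = 1/3
~~(φ ∧ φ) = ~1/3 = 2/3
~~~(φ ∧ φ) = ~2/3 = 1/3
(~((ψ → φ) ∧ φ) ∧ ((ψ ∨ ψ) ∨ (ψ ∧ ψ))) ∧ ~~~(φ ∧ φ) = 1/3 ∧ 1/3 = 1/3

1/3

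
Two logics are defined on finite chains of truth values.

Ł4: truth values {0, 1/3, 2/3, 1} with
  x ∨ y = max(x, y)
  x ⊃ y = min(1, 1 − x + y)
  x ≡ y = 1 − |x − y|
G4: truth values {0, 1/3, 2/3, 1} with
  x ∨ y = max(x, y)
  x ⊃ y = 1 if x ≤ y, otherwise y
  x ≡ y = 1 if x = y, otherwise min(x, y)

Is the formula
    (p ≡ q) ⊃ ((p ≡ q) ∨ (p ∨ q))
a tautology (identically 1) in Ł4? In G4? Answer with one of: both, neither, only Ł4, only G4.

both

In Ł4: every assignment gives 1 — tautology.
In G4: every assignment gives 1 — tautology.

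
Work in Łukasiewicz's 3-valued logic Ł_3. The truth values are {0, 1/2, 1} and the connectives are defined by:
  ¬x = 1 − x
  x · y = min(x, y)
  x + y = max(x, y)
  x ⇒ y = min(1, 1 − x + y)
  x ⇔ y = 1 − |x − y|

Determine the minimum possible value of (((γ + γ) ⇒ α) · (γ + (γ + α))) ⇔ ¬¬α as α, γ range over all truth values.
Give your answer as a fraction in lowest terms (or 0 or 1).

Take α = 0, γ = 1/2:
γ + γ = 1/2 + 1/2 = 1/2
(γ + γ) ⇒ α = 1/2 ⇒ 0 = 1/2
γ + α = 1/2 + 0 = 1/2
γ + (γ + α) = 1/2 + 1/2 = 1/2
((γ + γ) ⇒ α) · (γ + (γ + α)) = 1/2 · 1/2 = 1/2
¬α = ¬0 = 1
¬¬α = ¬1 = 0
(((γ + γ) ⇒ α) · (γ + (γ + α))) ⇔ ¬¬α = 1/2 ⇔ 0 = 1/2
No assignment yields a value below 1/2, so this is the minimum.

1/2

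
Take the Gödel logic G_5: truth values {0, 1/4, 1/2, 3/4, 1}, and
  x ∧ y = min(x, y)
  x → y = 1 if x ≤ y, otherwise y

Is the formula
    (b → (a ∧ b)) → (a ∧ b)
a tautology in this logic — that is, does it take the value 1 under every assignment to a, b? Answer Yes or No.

No

Counterexample: take a = 0, b = 0.
a ∧ b = 0 ∧ 0 = 0
b → (a ∧ b) = 0 → 0 = 1
(b → (a ∧ b)) → (a ∧ b) = 1 → 0 = 0
This gives 0 ≠ 1.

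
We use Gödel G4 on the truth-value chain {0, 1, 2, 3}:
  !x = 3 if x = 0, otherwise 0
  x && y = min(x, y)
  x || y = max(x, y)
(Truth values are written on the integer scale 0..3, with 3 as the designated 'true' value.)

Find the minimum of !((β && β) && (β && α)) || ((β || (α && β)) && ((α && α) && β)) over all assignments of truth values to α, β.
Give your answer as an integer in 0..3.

Take α = 1, β = 1:
β && β = 1 && 1 = 1
β && α = 1 && 1 = 1
(β && β) && (β && α) = 1 && 1 = 1
!((β && β) && (β && α)) = !1 = 0
α && β = 1 && 1 = 1
β || (α && β) = 1 || 1 = 1
α && α = 1 && 1 = 1
(α && α) && β = 1 && 1 = 1
(β || (α && β)) && ((α && α) && β) = 1 && 1 = 1
!((β && β) && (β && α)) || ((β || (α && β)) && ((α && α) && β)) = 0 || 1 = 1
No assignment yields a value below 1, so this is the minimum.

1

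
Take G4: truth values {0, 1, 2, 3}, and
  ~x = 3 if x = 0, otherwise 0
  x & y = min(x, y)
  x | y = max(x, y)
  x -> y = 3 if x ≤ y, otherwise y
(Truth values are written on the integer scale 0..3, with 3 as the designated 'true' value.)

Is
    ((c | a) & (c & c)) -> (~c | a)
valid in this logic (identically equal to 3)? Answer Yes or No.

No

Counterexample: take a = 0, c = 1.
c | a = 1 | 0 = 1
c & c = 1 & 1 = 1
(c | a) & (c & c) = 1 & 1 = 1
~c = ~1 = 0
~c | a = 0 | 0 = 0
((c | a) & (c & c)) -> (~c | a) = 1 -> 0 = 0
This gives 0 ≠ 3.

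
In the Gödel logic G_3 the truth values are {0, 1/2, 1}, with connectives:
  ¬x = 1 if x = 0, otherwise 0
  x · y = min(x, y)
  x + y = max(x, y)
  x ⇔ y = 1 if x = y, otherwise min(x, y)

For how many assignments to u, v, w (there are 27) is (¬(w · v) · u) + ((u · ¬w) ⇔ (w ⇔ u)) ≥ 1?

value 1: 11 assignments (counts)
value 1/2: 5 assignments
value 0: 11 assignments
So 11 of the 27 assignments meet the threshold.

11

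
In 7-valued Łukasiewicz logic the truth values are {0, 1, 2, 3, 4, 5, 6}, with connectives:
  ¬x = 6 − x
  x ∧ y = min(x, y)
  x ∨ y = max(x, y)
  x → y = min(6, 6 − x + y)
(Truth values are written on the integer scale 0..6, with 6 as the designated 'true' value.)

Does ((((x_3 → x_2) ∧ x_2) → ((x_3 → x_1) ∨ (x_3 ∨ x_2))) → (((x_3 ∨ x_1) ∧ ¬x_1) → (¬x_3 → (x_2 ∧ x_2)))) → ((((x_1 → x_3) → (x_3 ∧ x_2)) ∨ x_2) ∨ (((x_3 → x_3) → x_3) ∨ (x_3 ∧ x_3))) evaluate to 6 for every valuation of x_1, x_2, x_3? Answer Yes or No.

Counterexample: take x_1 = 0, x_2 = 0, x_3 = 0.
x_3 → x_2 = 0 → 0 = 6
(x_3 → x_2) ∧ x_2 = 6 ∧ 0 = 0
x_3 → x_1 = 0 → 0 = 6
x_3 ∨ x_2 = 0 ∨ 0 = 0
(x_3 → x_1) ∨ (x_3 ∨ x_2) = 6 ∨ 0 = 6
((x_3 → x_2) ∧ x_2) → ((x_3 → x_1) ∨ (x_3 ∨ x_2)) = 0 → 6 = 6
x_3 ∨ x_1 = 0 ∨ 0 = 0
¬x_1 = ¬0 = 6
(x_3 ∨ x_1) ∧ ¬x_1 = 0 ∧ 6 = 0
¬x_3 = ¬0 = 6
x_2 ∧ x_2 = 0 ∧ 0 = 0
¬x_3 → (x_2 ∧ x_2) = 6 → 0 = 0
((x_3 ∨ x_1) ∧ ¬x_1) → (¬x_3 → (x_2 ∧ x_2)) = 0 → 0 = 6
(((x_3 → x_2) ∧ x_2) → ((x_3 → x_1) ∨ (x_3 ∨ x_2))) → (((x_3 ∨ x_1) ∧ ¬x_1) → (¬x_3 → (x_2 ∧ x_2))) = 6 → 6 = 6
x_1 → x_3 = 0 → 0 = 6
x_3 ∧ x_2 = 0 ∧ 0 = 0
(x_1 → x_3) → (x_3 ∧ x_2) = 6 → 0 = 0
((x_1 → x_3) → (x_3 ∧ x_2)) ∨ x_2 = 0 ∨ 0 = 0
x_3 → x_3 = 0 → 0 = 6
(x_3 → x_3) → x_3 = 6 → 0 = 0
x_3 ∧ x_3 = 0 ∧ 0 = 0
((x_3 → x_3) → x_3) ∨ (x_3 ∧ x_3) = 0 ∨ 0 = 0
(((x_1 → x_3) → (x_3 ∧ x_2)) ∨ x_2) ∨ (((x_3 → x_3) → x_3) ∨ (x_3 ∧ x_3)) = 0 ∨ 0 = 0
((((x_3 → x_2) ∧ x_2) → ((x_3 → x_1) ∨ (x_3 ∨ x_2))) → (((x_3 ∨ x_1) ∧ ¬x_1) → (¬x_3 → (x_2 ∧ x_2)))) → ((((x_1 → x_3) → (x_3 ∧ x_2)) ∨ x_2) ∨ (((x_3 → x_3) → x_3) ∨ (x_3 ∧ x_3))) = 6 → 0 = 0
This gives 0 ≠ 6.

No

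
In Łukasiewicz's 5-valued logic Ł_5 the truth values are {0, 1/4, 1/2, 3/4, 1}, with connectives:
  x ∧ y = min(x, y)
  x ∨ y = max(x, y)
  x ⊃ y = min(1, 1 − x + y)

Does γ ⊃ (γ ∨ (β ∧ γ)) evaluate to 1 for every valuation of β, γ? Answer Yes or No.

Yes

At β = 1/2, γ = 1/4, for instance:
β ∧ γ = 1/2 ∧ 1/4 = 1/4
γ ∨ (β ∧ γ) = 1/4 ∨ 1/4 = 1/4
γ ⊃ (γ ∨ (β ∧ γ)) = 1/4 ⊃ 1/4 = 1
and checking the remaining 24 assignments likewise gives ≥ 1 in every case.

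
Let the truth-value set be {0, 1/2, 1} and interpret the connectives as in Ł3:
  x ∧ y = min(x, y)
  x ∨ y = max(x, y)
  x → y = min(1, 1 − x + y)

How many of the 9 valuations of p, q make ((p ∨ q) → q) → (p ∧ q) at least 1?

p = 0, q = 0 ↦ 0  <
p = 0, q = 1/2 ↦ 0  <
p = 0, q = 1 ↦ 0  <
p = 1/2, q = 0 ↦ 1/2  <
p = 1/2, q = 1/2 ↦ 1/2  <
p = 1/2, q = 1 ↦ 1/2  <
p = 1, q = 0 ↦ 1  ≥
p = 1, q = 1/2 ↦ 1  ≥
p = 1, q = 1 ↦ 1  ≥
So 3 of the 9 assignments meet the threshold.

3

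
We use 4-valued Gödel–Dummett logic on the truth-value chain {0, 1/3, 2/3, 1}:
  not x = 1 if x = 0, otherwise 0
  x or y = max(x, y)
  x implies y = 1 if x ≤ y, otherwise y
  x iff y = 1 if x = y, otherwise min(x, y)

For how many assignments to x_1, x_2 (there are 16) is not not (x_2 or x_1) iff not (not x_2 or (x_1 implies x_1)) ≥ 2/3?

x_1 = 0, x_2 = 0 ↦ 1  ≥
x_1 = 0, x_2 = 1/3 ↦ 0  <
x_1 = 0, x_2 = 2/3 ↦ 0  <
x_1 = 0, x_2 = 1 ↦ 0  <
x_1 = 1/3, x_2 = 0 ↦ 0  <
x_1 = 1/3, x_2 = 1/3 ↦ 0  <
x_1 = 1/3, x_2 = 2/3 ↦ 0  <
x_1 = 1/3, x_2 = 1 ↦ 0  <
x_1 = 2/3, x_2 = 0 ↦ 0  <
x_1 = 2/3, x_2 = 1/3 ↦ 0  <
x_1 = 2/3, x_2 = 2/3 ↦ 0  <
x_1 = 2/3, x_2 = 1 ↦ 0  <
x_1 = 1, x_2 = 0 ↦ 0  <
x_1 = 1, x_2 = 1/3 ↦ 0  <
x_1 = 1, x_2 = 2/3 ↦ 0  <
x_1 = 1, x_2 = 1 ↦ 0  <
So 1 of the 16 assignments meets the threshold.

1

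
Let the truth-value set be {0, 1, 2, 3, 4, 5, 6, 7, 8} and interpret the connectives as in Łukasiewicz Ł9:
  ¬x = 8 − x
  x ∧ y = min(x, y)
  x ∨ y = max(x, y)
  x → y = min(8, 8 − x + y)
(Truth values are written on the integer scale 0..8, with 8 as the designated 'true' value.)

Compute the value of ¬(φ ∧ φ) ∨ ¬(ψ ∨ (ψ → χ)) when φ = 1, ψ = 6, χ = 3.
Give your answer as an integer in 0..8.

φ ∧ φ = 1 ∧ 1 = 1
¬(φ ∧ φ) = ¬1 = 7
ψ → χ = 6 → 3 = 5
ψ ∨ (ψ → χ) = 6 ∨ 5 = 6
¬(ψ ∨ (ψ → χ)) = ¬6 = 2
¬(φ ∧ φ) ∨ ¬(ψ ∨ (ψ → χ)) = 7 ∨ 2 = 7

7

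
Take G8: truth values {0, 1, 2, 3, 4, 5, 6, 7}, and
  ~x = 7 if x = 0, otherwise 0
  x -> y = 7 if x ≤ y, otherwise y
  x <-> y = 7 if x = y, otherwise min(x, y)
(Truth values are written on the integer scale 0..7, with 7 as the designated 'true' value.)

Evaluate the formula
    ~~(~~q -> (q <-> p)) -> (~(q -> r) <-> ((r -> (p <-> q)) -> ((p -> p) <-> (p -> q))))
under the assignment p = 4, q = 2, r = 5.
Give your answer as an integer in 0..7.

~q = ~2 = 0
~~q = ~0 = 7
q <-> p = 2 <-> 4 = 2
~~q -> (q <-> p) = 7 -> 2 = 2
~(~~q -> (q <-> p)) = ~2 = 0
~~(~~q -> (q <-> p)) = ~0 = 7
q -> r = 2 -> 5 = 7
~(q -> r) = ~7 = 0
p <-> q = 4 <-> 2 = 2
r -> (p <-> q) = 5 -> 2 = 2
p -> p = 4 -> 4 = 7
p -> q = 4 -> 2 = 2
(p -> p) <-> (p -> q) = 7 <-> 2 = 2
(r -> (p <-> q)) -> ((p -> p) <-> (p -> q)) = 2 -> 2 = 7
~(q -> r) <-> ((r -> (p <-> q)) -> ((p -> p) <-> (p -> q))) = 0 <-> 7 = 0
~~(~~q -> (q <-> p)) -> (~(q -> r) <-> ((r -> (p <-> q)) -> ((p -> p) <-> (p -> q)))) = 7 -> 0 = 0

0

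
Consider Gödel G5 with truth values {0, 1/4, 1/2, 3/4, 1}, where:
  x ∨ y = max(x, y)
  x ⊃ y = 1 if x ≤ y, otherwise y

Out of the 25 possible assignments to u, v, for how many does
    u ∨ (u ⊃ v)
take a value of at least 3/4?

22

value 1: 19 assignments (counts)
value 3/4: 3 assignments (counts)
value 1/2: 2 assignments
value 1/4: 1 assignment
So 22 of the 25 assignments meet the threshold.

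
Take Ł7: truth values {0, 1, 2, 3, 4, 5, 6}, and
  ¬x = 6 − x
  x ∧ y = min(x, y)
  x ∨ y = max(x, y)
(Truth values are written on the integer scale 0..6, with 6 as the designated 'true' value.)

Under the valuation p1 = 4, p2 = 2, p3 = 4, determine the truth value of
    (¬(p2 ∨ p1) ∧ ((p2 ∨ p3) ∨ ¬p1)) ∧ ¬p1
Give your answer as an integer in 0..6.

p2 ∨ p1 = 2 ∨ 4 = 4
¬(p2 ∨ p1) = ¬4 = 2
p2 ∨ p3 = 2 ∨ 4 = 4
¬p1 = ¬4 = 2
(p2 ∨ p3) ∨ ¬p1 = 4 ∨ 2 = 4
¬(p2 ∨ p1) ∧ ((p2 ∨ p3) ∨ ¬p1) = 2 ∧ 4 = 2
¬p1 = ¬4 = 2
(¬(p2 ∨ p1) ∧ ((p2 ∨ p3) ∨ ¬p1)) ∧ ¬p1 = 2 ∧ 2 = 2

2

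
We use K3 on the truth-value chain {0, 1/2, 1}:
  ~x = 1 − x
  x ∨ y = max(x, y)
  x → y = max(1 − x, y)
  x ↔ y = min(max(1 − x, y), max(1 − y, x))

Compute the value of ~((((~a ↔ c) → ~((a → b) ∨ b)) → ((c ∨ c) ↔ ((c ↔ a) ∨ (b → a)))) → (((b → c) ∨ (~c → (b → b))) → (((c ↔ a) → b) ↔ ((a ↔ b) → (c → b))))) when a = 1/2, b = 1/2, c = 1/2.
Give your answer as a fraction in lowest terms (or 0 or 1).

1/2

~a = ~1/2 = 1/2
~a ↔ c = 1/2 ↔ 1/2 = 1/2
a → b = 1/2 → 1/2 = 1/2
(a → b) ∨ b = 1/2 ∨ 1/2 = 1/2
~((a → b) ∨ b) = ~1/2 = 1/2
(~a ↔ c) → ~((a → b) ∨ b) = 1/2 → 1/2 = 1/2
c ∨ c = 1/2 ∨ 1/2 = 1/2
c ↔ a = 1/2 ↔ 1/2 = 1/2
b → a = 1/2 → 1/2 = 1/2
(c ↔ a) ∨ (b → a) = 1/2 ∨ 1/2 = 1/2
(c ∨ c) ↔ ((c ↔ a) ∨ (b → a)) = 1/2 ↔ 1/2 = 1/2
((~a ↔ c) → ~((a → b) ∨ b)) → ((c ∨ c) ↔ ((c ↔ a) ∨ (b → a))) = 1/2 → 1/2 = 1/2
b → c = 1/2 → 1/2 = 1/2
~c = ~1/2 = 1/2
b → b = 1/2 → 1/2 = 1/2
~c → (b → b) = 1/2 → 1/2 = 1/2
(b → c) ∨ (~c → (b → b)) = 1/2 ∨ 1/2 = 1/2
c ↔ a = 1/2 ↔ 1/2 = 1/2
(c ↔ a) → b = 1/2 → 1/2 = 1/2
a ↔ b = 1/2 ↔ 1/2 = 1/2
c → b = 1/2 → 1/2 = 1/2
(a ↔ b) → (c → b) = 1/2 → 1/2 = 1/2
((c ↔ a) → b) ↔ ((a ↔ b) → (c → b)) = 1/2 ↔ 1/2 = 1/2
((b → c) ∨ (~c → (b → b))) → (((c ↔ a) → b) ↔ ((a ↔ b) → (c → b))) = 1/2 → 1/2 = 1/2
(((~a ↔ c) → ~((a → b) ∨ b)) → ((c ∨ c) ↔ ((c ↔ a) ∨ (b → a)))) → (((b → c) ∨ (~c → (b → b))) → (((c ↔ a) → b) ↔ ((a ↔ b) → (c → b)))) = 1/2 → 1/2 = 1/2
~((((~a ↔ c) → ~((a → b) ∨ b)) → ((c ∨ c) ↔ ((c ↔ a) ∨ (b → a)))) → (((b → c) ∨ (~c → (b → b))) → (((c ↔ a) → b) ↔ ((a ↔ b) → (c → b))))) = ~1/2 = 1/2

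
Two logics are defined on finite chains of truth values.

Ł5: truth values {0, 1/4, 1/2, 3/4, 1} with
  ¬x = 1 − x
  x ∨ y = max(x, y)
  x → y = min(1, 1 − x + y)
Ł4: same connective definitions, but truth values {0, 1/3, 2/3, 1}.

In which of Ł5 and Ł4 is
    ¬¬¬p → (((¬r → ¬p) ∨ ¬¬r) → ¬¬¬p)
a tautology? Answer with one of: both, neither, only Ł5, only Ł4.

both

In Ł5: every assignment gives 1 — tautology.
In Ł4: every assignment gives 1 — tautology.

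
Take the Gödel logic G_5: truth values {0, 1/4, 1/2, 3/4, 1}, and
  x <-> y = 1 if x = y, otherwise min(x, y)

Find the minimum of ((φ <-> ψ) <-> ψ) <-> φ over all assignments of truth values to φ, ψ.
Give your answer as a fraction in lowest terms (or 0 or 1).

1/4

Take φ = 1/4, ψ = 0:
φ <-> ψ = 1/4 <-> 0 = 0
(φ <-> ψ) <-> ψ = 0 <-> 0 = 1
((φ <-> ψ) <-> ψ) <-> φ = 1 <-> 1/4 = 1/4
No assignment yields a value below 1/4, so this is the minimum.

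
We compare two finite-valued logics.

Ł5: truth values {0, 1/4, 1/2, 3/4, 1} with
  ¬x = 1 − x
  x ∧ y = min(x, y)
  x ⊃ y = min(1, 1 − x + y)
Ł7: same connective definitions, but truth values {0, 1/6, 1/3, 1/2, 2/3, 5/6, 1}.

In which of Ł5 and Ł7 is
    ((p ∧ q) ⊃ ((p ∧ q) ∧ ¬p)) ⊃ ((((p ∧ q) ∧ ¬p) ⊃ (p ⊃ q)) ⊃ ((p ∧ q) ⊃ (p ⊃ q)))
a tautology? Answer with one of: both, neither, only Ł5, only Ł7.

both

In Ł5: every assignment gives 1 — tautology.
In Ł7: every assignment gives 1 — tautology.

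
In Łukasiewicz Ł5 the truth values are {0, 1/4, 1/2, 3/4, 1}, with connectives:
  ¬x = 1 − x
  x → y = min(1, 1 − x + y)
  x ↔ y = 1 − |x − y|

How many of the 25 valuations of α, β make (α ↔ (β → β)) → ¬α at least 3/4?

value 1: 15 assignments (counts)
value 1/2: 5 assignments
value 0: 5 assignments
So 15 of the 25 assignments meet the threshold.

15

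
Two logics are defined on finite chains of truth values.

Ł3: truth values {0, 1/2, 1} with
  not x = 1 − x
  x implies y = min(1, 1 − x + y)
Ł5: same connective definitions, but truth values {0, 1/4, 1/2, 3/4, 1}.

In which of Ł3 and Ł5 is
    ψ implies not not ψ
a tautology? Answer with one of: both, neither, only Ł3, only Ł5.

both

In Ł3: every assignment gives 1 — tautology.
In Ł5: every assignment gives 1 — tautology.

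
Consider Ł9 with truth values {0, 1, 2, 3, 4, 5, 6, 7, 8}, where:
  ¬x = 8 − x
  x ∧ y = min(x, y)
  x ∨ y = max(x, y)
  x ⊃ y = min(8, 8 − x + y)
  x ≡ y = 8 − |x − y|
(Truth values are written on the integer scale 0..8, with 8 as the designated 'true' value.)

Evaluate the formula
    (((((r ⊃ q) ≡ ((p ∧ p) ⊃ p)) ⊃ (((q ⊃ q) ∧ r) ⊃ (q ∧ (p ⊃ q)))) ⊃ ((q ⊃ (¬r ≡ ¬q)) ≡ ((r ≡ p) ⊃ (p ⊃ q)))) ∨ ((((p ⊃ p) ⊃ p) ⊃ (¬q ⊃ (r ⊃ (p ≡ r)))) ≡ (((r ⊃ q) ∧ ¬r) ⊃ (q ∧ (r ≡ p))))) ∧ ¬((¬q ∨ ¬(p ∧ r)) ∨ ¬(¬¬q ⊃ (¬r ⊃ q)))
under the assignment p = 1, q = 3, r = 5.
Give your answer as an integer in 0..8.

r ⊃ q = 5 ⊃ 3 = 6
p ∧ p = 1 ∧ 1 = 1
(p ∧ p) ⊃ p = 1 ⊃ 1 = 8
(r ⊃ q) ≡ ((p ∧ p) ⊃ p) = 6 ≡ 8 = 6
q ⊃ q = 3 ⊃ 3 = 8
(q ⊃ q) ∧ r = 8 ∧ 5 = 5
p ⊃ q = 1 ⊃ 3 = 8
q ∧ (p ⊃ q) = 3 ∧ 8 = 3
((q ⊃ q) ∧ r) ⊃ (q ∧ (p ⊃ q)) = 5 ⊃ 3 = 6
((r ⊃ q) ≡ ((p ∧ p) ⊃ p)) ⊃ (((q ⊃ q) ∧ r) ⊃ (q ∧ (p ⊃ q))) = 6 ⊃ 6 = 8
¬r = ¬5 = 3
¬q = ¬3 = 5
¬r ≡ ¬q = 3 ≡ 5 = 6
q ⊃ (¬r ≡ ¬q) = 3 ⊃ 6 = 8
r ≡ p = 5 ≡ 1 = 4
p ⊃ q = 1 ⊃ 3 = 8
(r ≡ p) ⊃ (p ⊃ q) = 4 ⊃ 8 = 8
(q ⊃ (¬r ≡ ¬q)) ≡ ((r ≡ p) ⊃ (p ⊃ q)) = 8 ≡ 8 = 8
(((r ⊃ q) ≡ ((p ∧ p) ⊃ p)) ⊃ (((q ⊃ q) ∧ r) ⊃ (q ∧ (p ⊃ q)))) ⊃ ((q ⊃ (¬r ≡ ¬q)) ≡ ((r ≡ p) ⊃ (p ⊃ q))) = 8 ⊃ 8 = 8
p ⊃ p = 1 ⊃ 1 = 8
(p ⊃ p) ⊃ p = 8 ⊃ 1 = 1
¬q = ¬3 = 5
p ≡ r = 1 ≡ 5 = 4
r ⊃ (p ≡ r) = 5 ⊃ 4 = 7
¬q ⊃ (r ⊃ (p ≡ r)) = 5 ⊃ 7 = 8
((p ⊃ p) ⊃ p) ⊃ (¬q ⊃ (r ⊃ (p ≡ r))) = 1 ⊃ 8 = 8
r ⊃ q = 5 ⊃ 3 = 6
¬r = ¬5 = 3
(r ⊃ q) ∧ ¬r = 6 ∧ 3 = 3
r ≡ p = 5 ≡ 1 = 4
q ∧ (r ≡ p) = 3 ∧ 4 = 3
((r ⊃ q) ∧ ¬r) ⊃ (q ∧ (r ≡ p)) = 3 ⊃ 3 = 8
(((p ⊃ p) ⊃ p) ⊃ (¬q ⊃ (r ⊃ (p ≡ r)))) ≡ (((r ⊃ q) ∧ ¬r) ⊃ (q ∧ (r ≡ p))) = 8 ≡ 8 = 8
((((r ⊃ q) ≡ ((p ∧ p) ⊃ p)) ⊃ (((q ⊃ q) ∧ r) ⊃ (q ∧ (p ⊃ q)))) ⊃ ((q ⊃ (¬r ≡ ¬q)) ≡ ((r ≡ p) ⊃ (p ⊃ q)))) ∨ ((((p ⊃ p) ⊃ p) ⊃ (¬q ⊃ (r ⊃ (p ≡ r)))) ≡ (((r ⊃ q) ∧ ¬r) ⊃ (q ∧ (r ≡ p)))) = 8 ∨ 8 = 8
¬q = ¬3 = 5
p ∧ r = 1 ∧ 5 = 1
¬(p ∧ r) = ¬1 = 7
¬q ∨ ¬(p ∧ r) = 5 ∨ 7 = 7
¬q = ¬3 = 5
¬¬q = ¬5 = 3
¬r = ¬5 = 3
¬r ⊃ q = 3 ⊃ 3 = 8
¬¬q ⊃ (¬r ⊃ q) = 3 ⊃ 8 = 8
¬(¬¬q ⊃ (¬r ⊃ q)) = ¬8 = 0
(¬q ∨ ¬(p ∧ r)) ∨ ¬(¬¬q ⊃ (¬r ⊃ q)) = 7 ∨ 0 = 7
¬((¬q ∨ ¬(p ∧ r)) ∨ ¬(¬¬q ⊃ (¬r ⊃ q))) = ¬7 = 1
(((((r ⊃ q) ≡ ((p ∧ p) ⊃ p)) ⊃ (((q ⊃ q) ∧ r) ⊃ (q ∧ (p ⊃ q)))) ⊃ ((q ⊃ (¬r ≡ ¬q)) ≡ ((r ≡ p) ⊃ (p ⊃ q)))) ∨ ((((p ⊃ p) ⊃ p) ⊃ (¬q ⊃ (r ⊃ (p ≡ r)))) ≡ (((r ⊃ q) ∧ ¬r) ⊃ (q ∧ (r ≡ p))))) ∧ ¬((¬q ∨ ¬(p ∧ r)) ∨ ¬(¬¬q ⊃ (¬r ⊃ q))) = 8 ∧ 1 = 1

1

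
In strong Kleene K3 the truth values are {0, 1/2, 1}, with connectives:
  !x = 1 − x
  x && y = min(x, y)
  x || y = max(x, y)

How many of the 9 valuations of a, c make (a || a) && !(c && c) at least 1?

1

a = 0, c = 0 ↦ 0  <
a = 0, c = 1/2 ↦ 0  <
a = 0, c = 1 ↦ 0  <
a = 1/2, c = 0 ↦ 1/2  <
a = 1/2, c = 1/2 ↦ 1/2  <
a = 1/2, c = 1 ↦ 0  <
a = 1, c = 0 ↦ 1  ≥
a = 1, c = 1/2 ↦ 1/2  <
a = 1, c = 1 ↦ 0  <
So 1 of the 9 assignments meets the threshold.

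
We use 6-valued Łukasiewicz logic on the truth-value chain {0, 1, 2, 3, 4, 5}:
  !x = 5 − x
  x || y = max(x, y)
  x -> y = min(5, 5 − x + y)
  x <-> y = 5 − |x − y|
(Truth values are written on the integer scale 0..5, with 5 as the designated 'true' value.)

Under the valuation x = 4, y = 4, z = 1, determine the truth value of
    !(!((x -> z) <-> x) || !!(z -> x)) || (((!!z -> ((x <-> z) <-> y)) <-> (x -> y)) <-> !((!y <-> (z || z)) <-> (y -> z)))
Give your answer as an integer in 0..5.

x -> z = 4 -> 1 = 2
(x -> z) <-> x = 2 <-> 4 = 3
!((x -> z) <-> x) = !3 = 2
z -> x = 1 -> 4 = 5
!(z -> x) = !5 = 0
!!(z -> x) = !0 = 5
!((x -> z) <-> x) || !!(z -> x) = 2 || 5 = 5
!(!((x -> z) <-> x) || !!(z -> x)) = !5 = 0
!z = !1 = 4
!!z = !4 = 1
x <-> z = 4 <-> 1 = 2
(x <-> z) <-> y = 2 <-> 4 = 3
!!z -> ((x <-> z) <-> y) = 1 -> 3 = 5
x -> y = 4 -> 4 = 5
(!!z -> ((x <-> z) <-> y)) <-> (x -> y) = 5 <-> 5 = 5
!y = !4 = 1
z || z = 1 || 1 = 1
!y <-> (z || z) = 1 <-> 1 = 5
y -> z = 4 -> 1 = 2
(!y <-> (z || z)) <-> (y -> z) = 5 <-> 2 = 2
!((!y <-> (z || z)) <-> (y -> z)) = !2 = 3
((!!z -> ((x <-> z) <-> y)) <-> (x -> y)) <-> !((!y <-> (z || z)) <-> (y -> z)) = 5 <-> 3 = 3
!(!((x -> z) <-> x) || !!(z -> x)) || (((!!z -> ((x <-> z) <-> y)) <-> (x -> y)) <-> !((!y <-> (z || z)) <-> (y -> z))) = 0 || 3 = 3

3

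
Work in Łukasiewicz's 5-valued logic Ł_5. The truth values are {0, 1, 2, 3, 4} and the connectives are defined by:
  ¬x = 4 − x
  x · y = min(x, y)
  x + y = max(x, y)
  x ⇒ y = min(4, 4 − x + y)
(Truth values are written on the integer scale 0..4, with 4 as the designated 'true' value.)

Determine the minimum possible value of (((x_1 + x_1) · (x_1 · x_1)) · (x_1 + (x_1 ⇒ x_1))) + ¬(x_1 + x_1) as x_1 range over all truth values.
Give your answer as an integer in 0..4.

Take x_1 = 2:
x_1 + x_1 = 2 + 2 = 2
x_1 · x_1 = 2 · 2 = 2
(x_1 + x_1) · (x_1 · x_1) = 2 · 2 = 2
x_1 ⇒ x_1 = 2 ⇒ 2 = 4
x_1 + (x_1 ⇒ x_1) = 2 + 4 = 4
((x_1 + x_1) · (x_1 · x_1)) · (x_1 + (x_1 ⇒ x_1)) = 2 · 4 = 2
x_1 + x_1 = 2 + 2 = 2
¬(x_1 + x_1) = ¬2 = 2
(((x_1 + x_1) · (x_1 · x_1)) · (x_1 + (x_1 ⇒ x_1))) + ¬(x_1 + x_1) = 2 + 2 = 2
No assignment yields a value below 2, so this is the minimum.

2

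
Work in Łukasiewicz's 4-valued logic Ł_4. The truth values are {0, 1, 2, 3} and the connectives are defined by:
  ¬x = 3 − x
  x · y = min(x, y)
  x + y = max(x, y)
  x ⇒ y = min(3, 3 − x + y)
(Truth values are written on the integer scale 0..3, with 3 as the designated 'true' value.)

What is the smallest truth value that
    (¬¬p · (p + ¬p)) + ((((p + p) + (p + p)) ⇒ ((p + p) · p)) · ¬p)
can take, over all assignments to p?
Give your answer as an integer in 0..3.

2

Take p = 1:
¬p = ¬1 = 2
¬¬p = ¬2 = 1
¬p = ¬1 = 2
p + ¬p = 1 + 2 = 2
¬¬p · (p + ¬p) = 1 · 2 = 1
p + p = 1 + 1 = 1
p + p = 1 + 1 = 1
(p + p) + (p + p) = 1 + 1 = 1
p + p = 1 + 1 = 1
(p + p) · p = 1 · 1 = 1
((p + p) + (p + p)) ⇒ ((p + p) · p) = 1 ⇒ 1 = 3
¬p = ¬1 = 2
(((p + p) + (p + p)) ⇒ ((p + p) · p)) · ¬p = 3 · 2 = 2
(¬¬p · (p + ¬p)) + ((((p + p) + (p + p)) ⇒ ((p + p) · p)) · ¬p) = 1 + 2 = 2
No assignment yields a value below 2, so this is the minimum.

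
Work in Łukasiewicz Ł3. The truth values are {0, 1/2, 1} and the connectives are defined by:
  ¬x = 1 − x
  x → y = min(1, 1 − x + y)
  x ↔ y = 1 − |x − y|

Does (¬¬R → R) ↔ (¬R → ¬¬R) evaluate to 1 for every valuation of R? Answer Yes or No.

No

Counterexample: take R = 0.
¬R = ¬0 = 1
¬¬R = ¬1 = 0
¬¬R → R = 0 → 0 = 1
¬R = ¬0 = 1
¬R = ¬0 = 1
¬¬R = ¬1 = 0
¬R → ¬¬R = 1 → 0 = 0
(¬¬R → R) ↔ (¬R → ¬¬R) = 1 ↔ 0 = 0
This gives 0 ≠ 1.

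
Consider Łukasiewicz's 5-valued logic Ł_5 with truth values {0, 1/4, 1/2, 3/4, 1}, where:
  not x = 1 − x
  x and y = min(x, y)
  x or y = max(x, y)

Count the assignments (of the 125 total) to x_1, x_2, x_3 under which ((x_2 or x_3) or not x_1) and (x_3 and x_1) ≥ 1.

value 1: 5 assignments (counts)
value 3/4: 15 assignments
value 1/2: 25 assignments
value 1/4: 35 assignments
value 0: 45 assignments
So 5 of the 125 assignments meet the threshold.

5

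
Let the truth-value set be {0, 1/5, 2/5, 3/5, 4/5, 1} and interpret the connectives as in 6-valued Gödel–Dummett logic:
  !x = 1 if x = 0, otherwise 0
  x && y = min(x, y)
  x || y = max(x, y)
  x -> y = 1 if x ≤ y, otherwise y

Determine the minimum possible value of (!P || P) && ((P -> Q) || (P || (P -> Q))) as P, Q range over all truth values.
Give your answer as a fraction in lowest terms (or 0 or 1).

1/5

Take P = 1/5, Q = 0:
!P = !1/5 = 0
!P || P = 0 || 1/5 = 1/5
P -> Q = 1/5 -> 0 = 0
P -> Q = 1/5 -> 0 = 0
P || (P -> Q) = 1/5 || 0 = 1/5
(P -> Q) || (P || (P -> Q)) = 0 || 1/5 = 1/5
(!P || P) && ((P -> Q) || (P || (P -> Q))) = 1/5 && 1/5 = 1/5
No assignment yields a value below 1/5, so this is the minimum.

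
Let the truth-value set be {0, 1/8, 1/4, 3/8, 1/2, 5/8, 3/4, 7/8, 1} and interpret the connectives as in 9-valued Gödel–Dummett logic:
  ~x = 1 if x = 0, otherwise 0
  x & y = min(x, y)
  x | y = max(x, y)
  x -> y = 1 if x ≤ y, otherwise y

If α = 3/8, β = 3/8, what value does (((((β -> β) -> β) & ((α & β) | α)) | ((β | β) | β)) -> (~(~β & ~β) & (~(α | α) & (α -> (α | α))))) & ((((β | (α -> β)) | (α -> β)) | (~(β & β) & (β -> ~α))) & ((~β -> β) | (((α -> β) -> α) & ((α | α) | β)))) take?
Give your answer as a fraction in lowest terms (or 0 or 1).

β -> β = 3/8 -> 3/8 = 1
(β -> β) -> β = 1 -> 3/8 = 3/8
α & β = 3/8 & 3/8 = 3/8
(α & β) | α = 3/8 | 3/8 = 3/8
((β -> β) -> β) & ((α & β) | α) = 3/8 & 3/8 = 3/8
β | β = 3/8 | 3/8 = 3/8
(β | β) | β = 3/8 | 3/8 = 3/8
(((β -> β) -> β) & ((α & β) | α)) | ((β | β) | β) = 3/8 | 3/8 = 3/8
~β = ~3/8 = 0
~β = ~3/8 = 0
~β & ~β = 0 & 0 = 0
~(~β & ~β) = ~0 = 1
α | α = 3/8 | 3/8 = 3/8
~(α | α) = ~3/8 = 0
α | α = 3/8 | 3/8 = 3/8
α -> (α | α) = 3/8 -> 3/8 = 1
~(α | α) & (α -> (α | α)) = 0 & 1 = 0
~(~β & ~β) & (~(α | α) & (α -> (α | α))) = 1 & 0 = 0
((((β -> β) -> β) & ((α & β) | α)) | ((β | β) | β)) -> (~(~β & ~β) & (~(α | α) & (α -> (α | α)))) = 3/8 -> 0 = 0
α -> β = 3/8 -> 3/8 = 1
β | (α -> β) = 3/8 | 1 = 1
α -> β = 3/8 -> 3/8 = 1
(β | (α -> β)) | (α -> β) = 1 | 1 = 1
β & β = 3/8 & 3/8 = 3/8
~(β & β) = ~3/8 = 0
~α = ~3/8 = 0
β -> ~α = 3/8 -> 0 = 0
~(β & β) & (β -> ~α) = 0 & 0 = 0
((β | (α -> β)) | (α -> β)) | (~(β & β) & (β -> ~α)) = 1 | 0 = 1
~β = ~3/8 = 0
~β -> β = 0 -> 3/8 = 1
α -> β = 3/8 -> 3/8 = 1
(α -> β) -> α = 1 -> 3/8 = 3/8
α | α = 3/8 | 3/8 = 3/8
(α | α) | β = 3/8 | 3/8 = 3/8
((α -> β) -> α) & ((α | α) | β) = 3/8 & 3/8 = 3/8
(~β -> β) | (((α -> β) -> α) & ((α | α) | β)) = 1 | 3/8 = 1
(((β | (α -> β)) | (α -> β)) | (~(β & β) & (β -> ~α))) & ((~β -> β) | (((α -> β) -> α) & ((α | α) | β))) = 1 & 1 = 1
(((((β -> β) -> β) & ((α & β) | α)) | ((β | β) | β)) -> (~(~β & ~β) & (~(α | α) & (α -> (α | α))))) & ((((β | (α -> β)) | (α -> β)) | (~(β & β) & (β -> ~α))) & ((~β -> β) | (((α -> β) -> α) & ((α | α) | β)))) = 0 & 1 = 0

0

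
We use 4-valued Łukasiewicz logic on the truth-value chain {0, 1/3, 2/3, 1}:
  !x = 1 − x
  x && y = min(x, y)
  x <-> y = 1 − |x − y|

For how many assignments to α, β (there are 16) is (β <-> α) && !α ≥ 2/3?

5

α = 0, β = 0 ↦ 1  ≥
α = 0, β = 1/3 ↦ 2/3  ≥
α = 0, β = 2/3 ↦ 1/3  <
α = 0, β = 1 ↦ 0  <
α = 1/3, β = 0 ↦ 2/3  ≥
α = 1/3, β = 1/3 ↦ 2/3  ≥
α = 1/3, β = 2/3 ↦ 2/3  ≥
α = 1/3, β = 1 ↦ 1/3  <
α = 2/3, β = 0 ↦ 1/3  <
α = 2/3, β = 1/3 ↦ 1/3  <
α = 2/3, β = 2/3 ↦ 1/3  <
α = 2/3, β = 1 ↦ 1/3  <
α = 1, β = 0 ↦ 0  <
α = 1, β = 1/3 ↦ 0  <
α = 1, β = 2/3 ↦ 0  <
α = 1, β = 1 ↦ 0  <
So 5 of the 16 assignments meet the threshold.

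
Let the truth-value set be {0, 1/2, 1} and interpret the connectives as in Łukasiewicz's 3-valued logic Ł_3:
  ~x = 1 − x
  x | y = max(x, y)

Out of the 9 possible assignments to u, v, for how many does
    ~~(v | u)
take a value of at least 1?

u = 0, v = 0 ↦ 0  <
u = 0, v = 1/2 ↦ 1/2  <
u = 0, v = 1 ↦ 1  ≥
u = 1/2, v = 0 ↦ 1/2  <
u = 1/2, v = 1/2 ↦ 1/2  <
u = 1/2, v = 1 ↦ 1  ≥
u = 1, v = 0 ↦ 1  ≥
u = 1, v = 1/2 ↦ 1  ≥
u = 1, v = 1 ↦ 1  ≥
So 5 of the 9 assignments meet the threshold.

5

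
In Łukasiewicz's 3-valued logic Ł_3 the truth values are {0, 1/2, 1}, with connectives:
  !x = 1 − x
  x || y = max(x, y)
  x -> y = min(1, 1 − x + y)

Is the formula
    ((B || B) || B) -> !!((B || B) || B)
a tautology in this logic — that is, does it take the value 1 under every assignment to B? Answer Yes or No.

B = 0 ↦ 1
B = 1/2 ↦ 1
B = 1 ↦ 1
Every assignment gives a value ≥ 1.

Yes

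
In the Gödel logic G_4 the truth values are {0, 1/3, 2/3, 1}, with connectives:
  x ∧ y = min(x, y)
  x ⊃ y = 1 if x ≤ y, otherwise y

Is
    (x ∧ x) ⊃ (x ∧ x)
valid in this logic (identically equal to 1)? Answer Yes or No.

Yes

x = 0 ↦ 1
x = 1/3 ↦ 1
x = 2/3 ↦ 1
x = 1 ↦ 1
Every assignment gives a value ≥ 1.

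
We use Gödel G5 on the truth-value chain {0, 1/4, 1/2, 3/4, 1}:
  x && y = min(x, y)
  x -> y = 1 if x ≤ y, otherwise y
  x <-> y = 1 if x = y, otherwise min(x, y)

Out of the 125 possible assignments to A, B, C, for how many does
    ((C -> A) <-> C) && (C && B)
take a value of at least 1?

value 1: 1 assignment (counts)
value 3/4: 7 assignments
value 1/2: 19 assignments
value 1/4: 37 assignments
value 0: 61 assignments
So 1 of the 125 assignments meets the threshold.

1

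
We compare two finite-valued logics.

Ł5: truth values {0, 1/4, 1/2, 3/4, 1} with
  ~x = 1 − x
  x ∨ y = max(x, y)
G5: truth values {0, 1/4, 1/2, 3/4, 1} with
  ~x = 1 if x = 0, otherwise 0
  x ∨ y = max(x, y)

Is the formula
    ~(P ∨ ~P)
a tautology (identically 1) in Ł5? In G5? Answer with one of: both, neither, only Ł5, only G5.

In Ł5: at P = 0 the value is 0 — not a tautology.
In G5: at P = 0 the value is 0 — not a tautology.

neither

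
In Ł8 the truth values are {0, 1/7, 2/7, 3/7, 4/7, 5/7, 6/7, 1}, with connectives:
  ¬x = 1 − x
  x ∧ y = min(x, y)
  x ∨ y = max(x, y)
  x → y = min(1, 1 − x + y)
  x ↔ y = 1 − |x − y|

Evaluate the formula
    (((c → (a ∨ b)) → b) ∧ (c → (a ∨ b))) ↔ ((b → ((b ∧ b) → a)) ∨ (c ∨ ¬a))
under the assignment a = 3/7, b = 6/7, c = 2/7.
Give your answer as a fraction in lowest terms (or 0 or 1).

6/7

a ∨ b = 3/7 ∨ 6/7 = 6/7
c → (a ∨ b) = 2/7 → 6/7 = 1
(c → (a ∨ b)) → b = 1 → 6/7 = 6/7
a ∨ b = 3/7 ∨ 6/7 = 6/7
c → (a ∨ b) = 2/7 → 6/7 = 1
((c → (a ∨ b)) → b) ∧ (c → (a ∨ b)) = 6/7 ∧ 1 = 6/7
b ∧ b = 6/7 ∧ 6/7 = 6/7
(b ∧ b) → a = 6/7 → 3/7 = 4/7
b → ((b ∧ b) → a) = 6/7 → 4/7 = 5/7
¬a = ¬3/7 = 4/7
c ∨ ¬a = 2/7 ∨ 4/7 = 4/7
(b → ((b ∧ b) → a)) ∨ (c ∨ ¬a) = 5/7 ∨ 4/7 = 5/7
(((c → (a ∨ b)) → b) ∧ (c → (a ∨ b))) ↔ ((b → ((b ∧ b) → a)) ∨ (c ∨ ¬a)) = 6/7 ↔ 5/7 = 6/7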